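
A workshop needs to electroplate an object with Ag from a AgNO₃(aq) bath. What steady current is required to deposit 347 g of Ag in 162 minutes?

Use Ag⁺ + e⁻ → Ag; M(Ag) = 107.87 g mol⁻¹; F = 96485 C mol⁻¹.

n(Ag) = 347 / 107.87 = 3.217 mol.
n(e⁻) = 1 × 3.217 = 3.217 mol.
Q = n(e⁻)·F = 3.217 × 96485 = 310400 C.
I = Q/t = 310400 / 9720.0 s = 31.9 A.

31.9 A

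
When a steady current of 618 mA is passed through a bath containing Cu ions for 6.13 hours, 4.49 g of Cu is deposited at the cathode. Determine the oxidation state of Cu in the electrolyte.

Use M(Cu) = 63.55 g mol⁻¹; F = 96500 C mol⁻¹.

+2

Q = I·t = 0.6180 A × 22068 s = 13640 C, so n(e⁻) = 13640/96500 = 0.1413 mol.
n(Cu) deposited = 4.49 / 63.55 = 0.07065 mol.
Electrons per atom = n(e⁻)/n(Cu) = 0.1413 / 0.07065 = 2.00 ≈ 2, so the ion is Cu²⁺.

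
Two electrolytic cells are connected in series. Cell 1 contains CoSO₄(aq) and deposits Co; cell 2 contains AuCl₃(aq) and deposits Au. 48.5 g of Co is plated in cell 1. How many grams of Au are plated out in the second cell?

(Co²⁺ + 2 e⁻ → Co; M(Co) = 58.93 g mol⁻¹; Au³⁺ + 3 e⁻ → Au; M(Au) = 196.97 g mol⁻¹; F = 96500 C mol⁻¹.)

n(Co) = 48.5 / 58.93 = 0.8230 mol.
Since Co²⁺ + 2 e⁻ → Co, n(e⁻) passed = 2 × 0.8230 = 1.646 mol.
Cells in series carry the same charge, so the same 1.646 mol of electrons passes through cell 2.
Au³⁺ + 3 e⁻ → Au, so n(Au) = 1.646 / 3 = 0.5487 mol.
m(Au) = 0.5487 × 196.97 = 108 g.

108 g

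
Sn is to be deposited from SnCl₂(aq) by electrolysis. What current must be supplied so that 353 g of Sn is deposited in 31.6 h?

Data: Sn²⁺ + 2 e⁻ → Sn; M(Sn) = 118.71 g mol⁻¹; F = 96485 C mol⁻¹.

5.04 A

n(Sn) = 353 / 118.71 = 2.974 mol.
n(e⁻) = 2 × 2.974 = 5.947 mol.
Q = n(e⁻)·F = 5.947 × 96485 = 573800 C.
I = Q/t = 573800 / 113760 s = 5.04 A.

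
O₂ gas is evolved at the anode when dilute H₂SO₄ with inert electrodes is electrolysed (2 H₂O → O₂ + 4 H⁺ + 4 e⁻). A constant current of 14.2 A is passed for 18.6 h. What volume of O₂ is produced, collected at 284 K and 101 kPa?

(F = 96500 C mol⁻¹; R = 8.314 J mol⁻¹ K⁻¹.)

Q = I·t = 14.20 A × 66960 s = 950800 C.
n(e⁻) = Q/F = 950800 / 96500 = 9.853 mol.
4 electrons are transferred per O₂ molecule, so n(O₂) = 9.853 / 4 = 2.463 mol.
V = nRT/P = (2.463 × 8.314 × 284) / (101 × 10³ Pa) = 0.0576 m³ = 57.6 L.

57.6 L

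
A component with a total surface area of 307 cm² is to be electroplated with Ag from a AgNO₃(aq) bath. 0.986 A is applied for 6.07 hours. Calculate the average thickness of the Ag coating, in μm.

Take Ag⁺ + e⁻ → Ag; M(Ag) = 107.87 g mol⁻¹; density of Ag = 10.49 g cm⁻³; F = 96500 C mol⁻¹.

Q = I·t = 0.9860 × 21852 = 21550 C; n(e⁻) = 0.2233 mol.
n(Ag) = n(e⁻)/1 = 0.2233 mol, so m = 0.2233 × 107.87 = 24.08 g.
Volume = m/ρ = 24.08 / 10.49 = 2.296 cm³.
Thickness = V/A = 2.296 / 307 = 0.00748 cm = 74.8 μm.

74.8 μm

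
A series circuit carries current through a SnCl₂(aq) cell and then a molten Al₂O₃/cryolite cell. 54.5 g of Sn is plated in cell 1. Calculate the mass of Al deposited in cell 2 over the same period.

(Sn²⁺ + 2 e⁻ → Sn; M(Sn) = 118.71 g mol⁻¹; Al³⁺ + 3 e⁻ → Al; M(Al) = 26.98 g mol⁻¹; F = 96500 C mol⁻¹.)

n(Sn) = 54.5 / 118.71 = 0.4591 mol.
Since Sn²⁺ + 2 e⁻ → Sn, n(e⁻) passed = 2 × 0.4591 = 0.9182 mol.
Cells in series carry the same charge, so the same 0.9182 mol of electrons passes through cell 2.
Al³⁺ + 3 e⁻ → Al, so n(Al) = 0.9182 / 3 = 0.3061 mol.
m(Al) = 0.3061 × 26.98 = 8.26 g.

8.26 g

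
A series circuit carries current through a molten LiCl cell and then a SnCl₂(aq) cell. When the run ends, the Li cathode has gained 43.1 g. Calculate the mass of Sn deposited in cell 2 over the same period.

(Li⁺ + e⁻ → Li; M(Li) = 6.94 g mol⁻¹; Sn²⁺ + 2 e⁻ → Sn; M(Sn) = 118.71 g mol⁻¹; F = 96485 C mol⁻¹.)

n(Li) = 43.1 / 6.94 = 6.210 mol.
Since Li⁺ + e⁻ → Li, n(e⁻) passed = 1 × 6.210 = 6.210 mol.
Cells in series carry the same charge, so the same 6.210 mol of electrons passes through cell 2.
Sn²⁺ + 2 e⁻ → Sn, so n(Sn) = 6.210 / 2 = 3.105 mol.
m(Sn) = 3.105 × 118.71 = 369 g.

369 g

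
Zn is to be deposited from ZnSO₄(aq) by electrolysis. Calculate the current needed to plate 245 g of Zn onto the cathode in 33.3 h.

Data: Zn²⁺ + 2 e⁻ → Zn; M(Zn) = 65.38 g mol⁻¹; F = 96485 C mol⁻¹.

6.03 A

n(Zn) = 245 / 65.38 = 3.747 mol.
n(e⁻) = 2 × 3.747 = 7.495 mol.
Q = n(e⁻)·F = 7.495 × 96485 = 723100 C.
I = Q/t = 723100 / 119880 s = 6.03 A.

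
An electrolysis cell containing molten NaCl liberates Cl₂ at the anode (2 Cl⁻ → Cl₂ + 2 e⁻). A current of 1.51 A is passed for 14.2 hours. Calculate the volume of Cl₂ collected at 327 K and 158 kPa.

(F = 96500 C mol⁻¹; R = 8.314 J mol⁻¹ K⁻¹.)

6.88 L

Q = I·t = 1.510 A × 51120 s = 77190 C.
n(e⁻) = Q/F = 77190 / 96500 = 0.7999 mol.
2 electrons are transferred per Cl₂ molecule, so n(Cl₂) = 0.7999 / 2 = 0.4000 mol.
V = nRT/P = (0.4000 × 8.314 × 327) / (158 × 10³ Pa) = 0.00688 m³ = 6.88 L.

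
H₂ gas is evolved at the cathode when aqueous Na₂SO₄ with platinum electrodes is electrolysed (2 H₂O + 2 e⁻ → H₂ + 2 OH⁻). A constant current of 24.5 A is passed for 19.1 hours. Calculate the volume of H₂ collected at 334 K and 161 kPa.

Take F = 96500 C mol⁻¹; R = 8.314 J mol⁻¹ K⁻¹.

151 L

Q = I·t = 24.50 A × 68760 s = 1685000 C.
n(e⁻) = Q/F = 1685000 / 96500 = 17.46 mol.
2 electrons are transferred per H₂ molecule, so n(H₂) = 17.46 / 2 = 8.729 mol.
V = nRT/P = (8.729 × 8.314 × 334) / (161 × 10³ Pa) = 0.151 m³ = 151 L.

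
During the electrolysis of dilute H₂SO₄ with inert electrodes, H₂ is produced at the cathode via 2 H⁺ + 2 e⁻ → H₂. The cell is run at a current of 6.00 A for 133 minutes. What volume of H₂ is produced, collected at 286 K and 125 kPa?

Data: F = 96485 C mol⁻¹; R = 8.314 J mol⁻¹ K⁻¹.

Q = I·t = 6.000 A × 7980.0 s = 47880 C.
n(e⁻) = Q/F = 47880 / 96485 = 0.4962 mol.
2 electrons are transferred per H₂ molecule, so n(H₂) = 0.4962 / 2 = 0.2481 mol.
V = nRT/P = (0.2481 × 8.314 × 286) / (125 × 10³ Pa) = 0.00472 m³ = 4.72 L.

4.72 L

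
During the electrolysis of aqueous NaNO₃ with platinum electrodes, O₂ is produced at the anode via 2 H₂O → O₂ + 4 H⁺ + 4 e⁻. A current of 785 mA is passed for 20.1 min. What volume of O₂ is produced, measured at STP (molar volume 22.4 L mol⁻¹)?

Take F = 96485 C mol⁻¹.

Q = I·t = 0.7850 A × 1206.0 s = 946.7 C.
n(e⁻) = Q/F = 946.7 / 96485 = 0.009812 mol.
4 electrons are transferred per O₂ molecule, so n(O₂) = 0.009812 / 4 = 0.002453 mol.
V = n × V_m = 0.002453 × 22.4 = 0.0549 L.

0.0549 L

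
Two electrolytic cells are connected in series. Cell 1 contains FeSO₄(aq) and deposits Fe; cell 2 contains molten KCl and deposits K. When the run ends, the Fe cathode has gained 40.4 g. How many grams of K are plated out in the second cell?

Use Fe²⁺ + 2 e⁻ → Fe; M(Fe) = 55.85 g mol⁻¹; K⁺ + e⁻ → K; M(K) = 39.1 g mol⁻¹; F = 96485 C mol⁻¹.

n(Fe) = 40.4 / 55.85 = 0.7234 mol.
Since Fe²⁺ + 2 e⁻ → Fe, n(e⁻) passed = 2 × 0.7234 = 1.447 mol.
Cells in series carry the same charge, so the same 1.447 mol of electrons passes through cell 2.
K⁺ + e⁻ → K, so n(K) = 1.447 / 1 = 1.447 mol.
m(K) = 1.447 × 39.1 = 56.6 g.

56.6 g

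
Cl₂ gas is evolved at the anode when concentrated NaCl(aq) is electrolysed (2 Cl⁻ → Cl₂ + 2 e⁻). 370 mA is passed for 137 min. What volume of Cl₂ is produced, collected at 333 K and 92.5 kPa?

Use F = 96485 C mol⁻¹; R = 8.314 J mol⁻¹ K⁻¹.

Q = I·t = 0.3700 A × 8220.0 s = 3041 C.
n(e⁻) = Q/F = 3041 / 96485 = 0.03152 mol.
2 electrons are transferred per Cl₂ molecule, so n(Cl₂) = 0.03152 / 2 = 0.01576 mol.
V = nRT/P = (0.01576 × 8.314 × 333) / (92.5 × 10³ Pa) = 4.72 × 10⁻⁴ m³ = 0.472 L.

0.472 L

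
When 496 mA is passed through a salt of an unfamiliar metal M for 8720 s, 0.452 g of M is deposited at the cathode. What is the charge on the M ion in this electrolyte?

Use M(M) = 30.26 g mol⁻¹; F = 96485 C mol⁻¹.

Q = I·t = 0.4960 A × 8720.0 s = 4325 C, so n(e⁻) = 4325/96485 = 0.04483 mol.
n(M) deposited = 0.452 / 30.26 = 0.01494 mol.
Electrons per atom = n(e⁻)/n(M) = 0.04483 / 0.01494 = 3.00 ≈ 3, so the ion is M³⁺.

+3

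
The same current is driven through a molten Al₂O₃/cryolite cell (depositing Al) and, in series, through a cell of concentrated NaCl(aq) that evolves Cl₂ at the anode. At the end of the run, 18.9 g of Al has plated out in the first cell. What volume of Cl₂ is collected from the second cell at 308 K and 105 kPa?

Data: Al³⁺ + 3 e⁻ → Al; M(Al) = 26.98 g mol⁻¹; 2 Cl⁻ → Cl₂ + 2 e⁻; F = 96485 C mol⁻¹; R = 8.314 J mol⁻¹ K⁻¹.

n(Al) = 18.9 / 26.98 = 0.7005 mol, so n(e⁻) = 3 × 0.7005 = 2.102 mol.
The cells are in series, so the same 2.102 mol of electrons passes through the second cell.
2 Cl⁻ → Cl₂ + 2 e⁻ — 2 mol e⁻ per mol Cl₂, so n(Cl₂) = 2.102/2 = 1.051 mol.
V = nRT/P = (1.051 × 8.314 × 308) / (105 × 10³) = 0.0256 m³ = 25.6 L.

25.6 L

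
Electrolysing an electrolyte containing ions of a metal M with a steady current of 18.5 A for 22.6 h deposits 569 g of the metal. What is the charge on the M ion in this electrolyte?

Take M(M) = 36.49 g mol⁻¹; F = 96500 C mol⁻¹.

+1

Q = I·t = 18.50 A × 81360 s = 1505000 C, so n(e⁻) = 1505000/96500 = 15.60 mol.
n(M) deposited = 569 / 36.49 = 15.59 mol.
Electrons per atom = n(e⁻)/n(M) = 15.60 / 15.59 = 1.00 ≈ 1, so the ion is M⁺.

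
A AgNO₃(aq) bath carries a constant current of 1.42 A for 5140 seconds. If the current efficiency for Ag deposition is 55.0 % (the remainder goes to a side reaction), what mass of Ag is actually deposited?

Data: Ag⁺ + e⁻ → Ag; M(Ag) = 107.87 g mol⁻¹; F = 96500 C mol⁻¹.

Q = I·t = 1.420 × 5140.0 = 7299 C.
n(e⁻) = 7299/96500 = 0.07564 mol; theoretically n(Ag) = 0.07564/1 = 0.07564 mol, m_theo = 8.159 g.
At 55.0 % efficiency, m_actual = 0.550 × 8.159 = 4.49 g.

4.49 g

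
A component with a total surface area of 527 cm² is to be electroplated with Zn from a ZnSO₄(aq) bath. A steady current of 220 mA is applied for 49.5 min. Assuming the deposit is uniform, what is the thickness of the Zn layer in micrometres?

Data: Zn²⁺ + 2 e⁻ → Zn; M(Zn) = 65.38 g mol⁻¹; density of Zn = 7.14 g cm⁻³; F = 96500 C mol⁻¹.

0.588 μm

Q = I·t = 0.2200 × 2970.0 = 653.4 C; n(e⁻) = 0.006771 mol.
n(Zn) = n(e⁻)/2 = 0.003385 mol, so m = 0.003385 × 65.38 = 0.2213 g.
Volume = m/ρ = 0.2213 / 7.14 = 0.03100 cm³.
Thickness = V/A = 0.03100 / 527 = 5.88 × 10⁻⁵ cm = 0.588 μm.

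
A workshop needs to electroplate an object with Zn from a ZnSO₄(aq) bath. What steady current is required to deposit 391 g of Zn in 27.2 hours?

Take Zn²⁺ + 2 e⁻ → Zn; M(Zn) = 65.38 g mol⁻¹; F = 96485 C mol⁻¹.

n(Zn) = 391 / 65.38 = 5.980 mol.
n(e⁻) = 2 × 5.980 = 11.96 mol.
Q = n(e⁻)·F = 11.96 × 96485 = 1154000 C.
I = Q/t = 1154000 / 97920 s = 11.8 A.

11.8 A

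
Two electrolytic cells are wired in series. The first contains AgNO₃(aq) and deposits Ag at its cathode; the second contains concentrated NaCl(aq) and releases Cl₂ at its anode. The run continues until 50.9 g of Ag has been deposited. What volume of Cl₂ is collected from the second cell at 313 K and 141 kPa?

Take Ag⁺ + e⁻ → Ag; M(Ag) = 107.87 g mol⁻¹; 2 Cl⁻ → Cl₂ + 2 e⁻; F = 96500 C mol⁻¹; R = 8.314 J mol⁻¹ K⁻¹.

4.35 L

n(Ag) = 50.9 / 107.87 = 0.4719 mol, so n(e⁻) = 1 × 0.4719 = 0.4719 mol.
The cells are in series, so the same 0.4719 mol of electrons passes through the second cell.
2 Cl⁻ → Cl₂ + 2 e⁻ — 2 mol e⁻ per mol Cl₂, so n(Cl₂) = 0.4719/2 = 0.2359 mol.
V = nRT/P = (0.2359 × 8.314 × 313) / (141 × 10³) = 0.00435 m³ = 4.35 L.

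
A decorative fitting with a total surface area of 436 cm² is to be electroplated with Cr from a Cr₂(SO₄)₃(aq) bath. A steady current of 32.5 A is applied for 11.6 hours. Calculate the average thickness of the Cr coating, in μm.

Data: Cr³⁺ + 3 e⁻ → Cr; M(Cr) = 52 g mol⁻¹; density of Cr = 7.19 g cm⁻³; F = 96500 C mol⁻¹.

778 μm

Q = I·t = 32.50 × 41760 = 1357000 C; n(e⁻) = 14.06 mol.
n(Cr) = n(e⁻)/3 = 4.688 mol, so m = 4.688 × 52 = 243.8 g.
Volume = m/ρ = 243.8 / 7.19 = 33.91 cm³.
Thickness = V/A = 33.91 / 436 = 0.0778 cm = 778 μm.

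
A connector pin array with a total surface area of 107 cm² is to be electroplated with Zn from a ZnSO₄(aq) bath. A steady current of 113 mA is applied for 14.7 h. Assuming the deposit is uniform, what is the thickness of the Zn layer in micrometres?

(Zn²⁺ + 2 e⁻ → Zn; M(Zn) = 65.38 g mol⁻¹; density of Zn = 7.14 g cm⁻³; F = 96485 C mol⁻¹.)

26.5 μm

Q = I·t = 0.1130 × 52920 = 5980 C; n(e⁻) = 0.06198 mol.
n(Zn) = n(e⁻)/2 = 0.03099 mol, so m = 0.03099 × 65.38 = 2.026 g.
Volume = m/ρ = 2.026 / 7.14 = 0.2838 cm³.
Thickness = V/A = 0.2838 / 107 = 0.00265 cm = 26.5 μm.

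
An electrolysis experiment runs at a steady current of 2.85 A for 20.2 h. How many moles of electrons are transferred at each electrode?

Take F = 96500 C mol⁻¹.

2.15 mol

Q = I·t = 2.850 A × 72720 s = 207300 C.
n(e⁻) = Q/F = 207300 / 96500 = 2.15 mol.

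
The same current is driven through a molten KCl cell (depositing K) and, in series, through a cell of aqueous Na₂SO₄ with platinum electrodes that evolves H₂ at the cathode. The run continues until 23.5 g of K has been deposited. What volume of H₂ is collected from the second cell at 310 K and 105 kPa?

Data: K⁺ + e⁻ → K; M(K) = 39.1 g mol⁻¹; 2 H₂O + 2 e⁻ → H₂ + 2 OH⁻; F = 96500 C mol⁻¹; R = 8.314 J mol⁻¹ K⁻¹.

n(K) = 23.5 / 39.1 = 0.6010 mol, so n(e⁻) = 1 × 0.6010 = 0.6010 mol.
The cells are in series, so the same 0.6010 mol of electrons passes through the second cell.
2 H₂O + 2 e⁻ → H₂ + 2 OH⁻ — 2 mol e⁻ per mol H₂, so n(H₂) = 0.6010/2 = 0.3005 mol.
V = nRT/P = (0.3005 × 8.314 × 310) / (105 × 10³) = 0.00738 m³ = 7.38 L.

7.38 L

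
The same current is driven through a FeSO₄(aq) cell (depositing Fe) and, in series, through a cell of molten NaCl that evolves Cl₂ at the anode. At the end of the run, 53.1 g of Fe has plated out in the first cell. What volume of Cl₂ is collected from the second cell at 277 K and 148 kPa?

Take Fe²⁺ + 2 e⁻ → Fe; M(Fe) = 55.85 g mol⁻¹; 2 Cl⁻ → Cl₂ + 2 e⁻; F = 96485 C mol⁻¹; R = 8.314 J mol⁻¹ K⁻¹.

n(Fe) = 53.1 / 55.85 = 0.9508 mol, so n(e⁻) = 2 × 0.9508 = 1.902 mol.
The cells are in series, so the same 1.902 mol of electrons passes through the second cell.
2 Cl⁻ → Cl₂ + 2 e⁻ — 2 mol e⁻ per mol Cl₂, so n(Cl₂) = 1.902/2 = 0.9508 mol.
V = nRT/P = (0.9508 × 8.314 × 277) / (148 × 10³) = 0.0148 m³ = 14.8 L.

14.8 L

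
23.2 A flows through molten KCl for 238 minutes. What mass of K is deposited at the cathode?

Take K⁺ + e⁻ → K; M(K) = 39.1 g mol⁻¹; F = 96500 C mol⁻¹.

134 g

Q = I·t = 23.20 A × 14280 s = 331300 C.
n(e⁻) = Q/F = 331300 / 96500 = 3.433 mol.
K⁺ + e⁻ → K, so n(K) = n(e⁻)/1 = 3.433 mol.
m = n·M = 3.433 × 39.1 = 134 g.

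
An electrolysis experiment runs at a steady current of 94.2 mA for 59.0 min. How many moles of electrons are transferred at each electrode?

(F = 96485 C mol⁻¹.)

Q = I·t = 0.09420 A × 3540.0 s = 333.5 C.
n(e⁻) = Q/F = 333.5 / 96485 = 0.00346 mol.

0.00346 mol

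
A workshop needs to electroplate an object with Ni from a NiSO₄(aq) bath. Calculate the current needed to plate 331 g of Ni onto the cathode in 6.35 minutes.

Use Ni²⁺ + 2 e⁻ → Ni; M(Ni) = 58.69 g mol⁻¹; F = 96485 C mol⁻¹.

2860 A

n(Ni) = 331 / 58.69 = 5.640 mol.
n(e⁻) = 2 × 5.640 = 11.28 mol.
Q = n(e⁻)·F = 11.28 × 96485 = 1088000 C.
I = Q/t = 1088000 / 381.00 s = 2860 A.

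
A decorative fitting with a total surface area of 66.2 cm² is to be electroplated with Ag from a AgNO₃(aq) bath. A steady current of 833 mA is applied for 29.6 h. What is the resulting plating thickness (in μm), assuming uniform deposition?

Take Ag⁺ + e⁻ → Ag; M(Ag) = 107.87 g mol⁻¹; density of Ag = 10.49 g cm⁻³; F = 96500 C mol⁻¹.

Q = I·t = 0.8330 × 106560 = 88760 C; n(e⁻) = 0.9198 mol.
n(Ag) = n(e⁻)/1 = 0.9198 mol, so m = 0.9198 × 107.87 = 99.22 g.
Volume = m/ρ = 99.22 / 10.49 = 9.459 cm³.
Thickness = V/A = 9.459 / 66.2 = 0.143 cm = 1430 μm.

1430 μm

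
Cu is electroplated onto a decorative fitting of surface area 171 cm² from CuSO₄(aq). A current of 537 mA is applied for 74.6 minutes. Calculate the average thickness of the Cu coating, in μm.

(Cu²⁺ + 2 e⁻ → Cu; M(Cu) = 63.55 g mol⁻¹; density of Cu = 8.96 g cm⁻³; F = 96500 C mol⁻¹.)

5.17 μm

Q = I·t = 0.5370 × 4476.0 = 2404 C; n(e⁻) = 0.02491 mol.
n(Cu) = n(e⁻)/2 = 0.01245 mol, so m = 0.01245 × 63.55 = 0.7914 g.
Volume = m/ρ = 0.7914 / 8.96 = 0.08833 cm³.
Thickness = V/A = 0.08833 / 171 = 5.17 × 10⁻⁴ cm = 5.17 μm.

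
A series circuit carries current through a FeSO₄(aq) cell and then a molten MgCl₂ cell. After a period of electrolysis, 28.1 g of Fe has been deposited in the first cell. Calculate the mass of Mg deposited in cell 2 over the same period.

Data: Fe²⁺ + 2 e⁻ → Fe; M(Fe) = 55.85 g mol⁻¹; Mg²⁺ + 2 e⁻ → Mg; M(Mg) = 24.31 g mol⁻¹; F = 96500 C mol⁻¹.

12.2 g

n(Fe) = 28.1 / 55.85 = 0.5031 mol.
Since Fe²⁺ + 2 e⁻ → Fe, n(e⁻) passed = 2 × 0.5031 = 1.006 mol.
Cells in series carry the same charge, so the same 1.006 mol of electrons passes through cell 2.
Mg²⁺ + 2 e⁻ → Mg, so n(Mg) = 1.006 / 2 = 0.5031 mol.
m(Mg) = 0.5031 × 24.31 = 12.2 g.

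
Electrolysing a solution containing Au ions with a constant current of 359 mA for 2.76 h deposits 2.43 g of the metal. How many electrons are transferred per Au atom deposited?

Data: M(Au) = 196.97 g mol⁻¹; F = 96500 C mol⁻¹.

3

Q = I·t = 0.3590 A × 9936.0 s = 3567 C, so n(e⁻) = 3567/96500 = 0.03696 mol.
n(Au) deposited = 2.43 / 196.97 = 0.01234 mol.
Electrons per atom = n(e⁻)/n(Au) = 0.03696 / 0.01234 = 3.00 ≈ 3, so the ion is Au³⁺.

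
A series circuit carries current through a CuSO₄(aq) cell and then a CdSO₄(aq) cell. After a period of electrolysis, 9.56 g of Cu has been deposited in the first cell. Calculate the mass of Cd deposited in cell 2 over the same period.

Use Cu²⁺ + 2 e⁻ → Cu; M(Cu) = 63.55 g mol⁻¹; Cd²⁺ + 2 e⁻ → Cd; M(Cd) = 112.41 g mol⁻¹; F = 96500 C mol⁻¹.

16.9 g

n(Cu) = 9.56 / 63.55 = 0.1504 mol.
Since Cu²⁺ + 2 e⁻ → Cu, n(e⁻) passed = 2 × 0.1504 = 0.3009 mol.
Cells in series carry the same charge, so the same 0.3009 mol of electrons passes through cell 2.
Cd²⁺ + 2 e⁻ → Cd, so n(Cd) = 0.3009 / 2 = 0.1504 mol.
m(Cd) = 0.1504 × 112.41 = 16.9 g.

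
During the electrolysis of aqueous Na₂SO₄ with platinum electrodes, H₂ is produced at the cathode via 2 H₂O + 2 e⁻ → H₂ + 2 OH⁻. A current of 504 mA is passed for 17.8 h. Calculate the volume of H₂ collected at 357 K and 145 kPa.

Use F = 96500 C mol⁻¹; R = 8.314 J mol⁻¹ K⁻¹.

Q = I·t = 0.5040 A × 64080 s = 32300 C.
n(e⁻) = Q/F = 32300 / 96500 = 0.3347 mol.
2 electrons are transferred per H₂ molecule, so n(H₂) = 0.3347 / 2 = 0.1673 mol.
V = nRT/P = (0.1673 × 8.314 × 357) / (145 × 10³ Pa) = 0.00343 m³ = 3.43 L.

3.43 L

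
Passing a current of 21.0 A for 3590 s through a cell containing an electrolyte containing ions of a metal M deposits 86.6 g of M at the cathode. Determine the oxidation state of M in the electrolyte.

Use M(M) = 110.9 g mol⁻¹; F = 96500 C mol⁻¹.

+1

Q = I·t = 21.00 A × 3590.0 s = 75390 C, so n(e⁻) = 75390/96500 = 0.7812 mol.
n(M) deposited = 86.6 / 110.9 = 0.7809 mol.
Electrons per atom = n(e⁻)/n(M) = 0.7812 / 0.7809 = 1.00 ≈ 1, so the ion is M⁺.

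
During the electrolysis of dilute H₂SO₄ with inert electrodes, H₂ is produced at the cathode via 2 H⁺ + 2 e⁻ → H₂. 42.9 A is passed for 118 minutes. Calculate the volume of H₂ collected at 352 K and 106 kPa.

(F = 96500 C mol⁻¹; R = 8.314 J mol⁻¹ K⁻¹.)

Q = I·t = 42.90 A × 7080.0 s = 303700 C.
n(e⁻) = Q/F = 303700 / 96500 = 3.147 mol.
2 electrons are transferred per H₂ molecule, so n(H₂) = 3.147 / 2 = 1.574 mol.
V = nRT/P = (1.574 × 8.314 × 352) / (106 × 10³ Pa) = 0.0434 m³ = 43.4 L.

43.4 L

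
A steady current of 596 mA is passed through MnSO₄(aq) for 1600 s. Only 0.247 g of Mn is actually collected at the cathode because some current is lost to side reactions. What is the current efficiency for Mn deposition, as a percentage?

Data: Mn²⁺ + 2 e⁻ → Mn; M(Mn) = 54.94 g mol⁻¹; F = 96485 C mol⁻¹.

91.0 %

Q = I·t = 0.5960 × 1600.0 = 953.6 C; n(e⁻) = 953.6/96485 = 0.009883 mol.
Theoretical n(Mn) = n(e⁻)/2 = 0.004942 mol, i.e. m_theo = 0.004942 × 54.94 = 0.2715 g.
Efficiency = m_actual / m_theo = 0.247 / 0.2715 = 91.0 %.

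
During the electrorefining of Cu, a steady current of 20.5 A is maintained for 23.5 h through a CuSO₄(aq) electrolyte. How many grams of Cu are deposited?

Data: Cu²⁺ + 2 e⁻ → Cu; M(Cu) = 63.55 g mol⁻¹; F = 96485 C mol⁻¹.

571 g

Q = I·t = 20.50 A × 84600 s = 1734000 C.
n(e⁻) = Q/F = 1734000 / 96485 = 17.97 mol.
Cu²⁺ + 2 e⁻ → Cu, so n(Cu) = n(e⁻)/2 = 8.987 mol.
m = n·M = 8.987 × 63.55 = 571 g.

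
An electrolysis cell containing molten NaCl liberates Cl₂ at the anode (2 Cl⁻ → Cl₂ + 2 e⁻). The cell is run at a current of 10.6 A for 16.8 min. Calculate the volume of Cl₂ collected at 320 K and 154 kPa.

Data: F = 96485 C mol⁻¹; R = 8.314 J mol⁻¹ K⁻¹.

Q = I·t = 10.60 A × 1008.0 s = 10680 C.
n(e⁻) = Q/F = 10680 / 96485 = 0.1107 mol.
2 electrons are transferred per Cl₂ molecule, so n(Cl₂) = 0.1107 / 2 = 0.05537 mol.
V = nRT/P = (0.05537 × 8.314 × 320) / (154 × 10³ Pa) = 9.57 × 10⁻⁴ m³ = 0.957 L.

0.957 L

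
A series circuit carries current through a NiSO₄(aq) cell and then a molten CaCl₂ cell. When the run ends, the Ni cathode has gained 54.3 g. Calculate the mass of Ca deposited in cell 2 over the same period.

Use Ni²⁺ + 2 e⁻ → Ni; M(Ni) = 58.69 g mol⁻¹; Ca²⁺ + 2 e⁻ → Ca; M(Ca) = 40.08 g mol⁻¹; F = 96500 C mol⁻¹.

37.1 g

n(Ni) = 54.3 / 58.69 = 0.9252 mol.
Since Ni²⁺ + 2 e⁻ → Ni, n(e⁻) passed = 2 × 0.9252 = 1.850 mol.
Cells in series carry the same charge, so the same 1.850 mol of electrons passes through cell 2.
Ca²⁺ + 2 e⁻ → Ca, so n(Ca) = 1.850 / 2 = 0.9252 mol.
m(Ca) = 0.9252 × 40.08 = 37.1 g.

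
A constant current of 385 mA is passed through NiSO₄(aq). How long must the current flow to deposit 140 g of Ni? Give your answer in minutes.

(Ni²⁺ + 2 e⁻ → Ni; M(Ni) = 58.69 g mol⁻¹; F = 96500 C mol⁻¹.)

n(Ni) = m/M = 140 / 58.69 = 2.385 mol.
Each Ni atom requires 2 electrons, so n(e⁻) = 2 × 2.385 = 4.771 mol.
Q = n(e⁻)·F = 4.771 × 96500 = 460400 C.
t = Q/I = 460400 / 0.3850 A = 1196000 s = 19900 min.

19900 min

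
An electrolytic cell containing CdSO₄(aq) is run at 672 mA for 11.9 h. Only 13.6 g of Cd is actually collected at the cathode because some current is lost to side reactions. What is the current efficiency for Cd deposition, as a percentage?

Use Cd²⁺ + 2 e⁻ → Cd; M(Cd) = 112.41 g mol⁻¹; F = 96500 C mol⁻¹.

Q = I·t = 0.6720 × 42840 = 28790 C; n(e⁻) = 28790/96500 = 0.2983 mol.
Theoretical n(Cd) = n(e⁻)/2 = 0.1492 mol, i.e. m_theo = 0.1492 × 112.41 = 16.77 g.
Efficiency = m_actual / m_theo = 13.6 / 16.77 = 81.1 %.

81.1 %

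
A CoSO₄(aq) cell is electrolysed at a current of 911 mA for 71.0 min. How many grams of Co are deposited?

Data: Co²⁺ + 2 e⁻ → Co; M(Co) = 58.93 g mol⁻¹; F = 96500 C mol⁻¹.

Q = I·t = 0.9110 A × 4260.0 s = 3881 C.
n(e⁻) = Q/F = 3881 / 96500 = 0.04022 mol.
Co²⁺ + 2 e⁻ → Co, so n(Co) = n(e⁻)/2 = 0.02011 mol.
m = n·M = 0.02011 × 58.93 = 1.18 g.

1.18 g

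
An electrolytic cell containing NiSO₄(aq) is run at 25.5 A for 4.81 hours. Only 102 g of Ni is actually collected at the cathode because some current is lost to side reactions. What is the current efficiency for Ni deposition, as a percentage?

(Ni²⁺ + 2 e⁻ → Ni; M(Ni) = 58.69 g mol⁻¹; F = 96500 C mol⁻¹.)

76.0 %

Q = I·t = 25.50 × 17316 = 441600 C; n(e⁻) = 441600/96500 = 4.576 mol.
Theoretical n(Ni) = n(e⁻)/2 = 2.288 mol, i.e. m_theo = 2.288 × 58.69 = 134.3 g.
Efficiency = m_actual / m_theo = 102 / 134.3 = 76.0 %.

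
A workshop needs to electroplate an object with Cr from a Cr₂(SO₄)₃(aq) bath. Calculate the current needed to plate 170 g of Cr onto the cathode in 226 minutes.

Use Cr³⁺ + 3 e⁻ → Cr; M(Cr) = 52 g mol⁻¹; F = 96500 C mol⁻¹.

n(Cr) = 170 / 52 = 3.269 mol.
n(e⁻) = 3 × 3.269 = 9.808 mol.
Q = n(e⁻)·F = 9.808 × 96500 = 946400 C.
I = Q/t = 946400 / 13560 s = 69.8 A.

69.8 A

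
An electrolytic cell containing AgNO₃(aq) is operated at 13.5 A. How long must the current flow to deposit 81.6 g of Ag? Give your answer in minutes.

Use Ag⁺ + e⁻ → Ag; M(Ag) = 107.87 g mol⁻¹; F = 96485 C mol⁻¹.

n(Ag) = m/M = 81.6 / 107.87 = 0.7565 mol.
Each Ag atom requires 1 electron, so n(e⁻) = 1 × 0.7565 = 0.7565 mol.
Q = n(e⁻)·F = 0.7565 × 96485 = 72990 C.
t = Q/I = 72990 / 13.50 A = 5406 s = 90.1 min.

90.1 min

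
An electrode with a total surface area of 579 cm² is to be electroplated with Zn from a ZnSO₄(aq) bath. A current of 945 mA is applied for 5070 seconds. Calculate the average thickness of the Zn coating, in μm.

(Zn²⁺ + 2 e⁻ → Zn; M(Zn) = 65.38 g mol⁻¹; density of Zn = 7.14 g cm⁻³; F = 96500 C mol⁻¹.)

3.93 μm

Q = I·t = 0.9450 × 5070.0 = 4791 C; n(e⁻) = 0.04965 mol.
n(Zn) = n(e⁻)/2 = 0.02482 mol, so m = 0.02482 × 65.38 = 1.623 g.
Volume = m/ρ = 1.623 / 7.14 = 0.2273 cm³.
Thickness = V/A = 0.2273 / 579 = 3.93 × 10⁻⁴ cm = 3.93 μm.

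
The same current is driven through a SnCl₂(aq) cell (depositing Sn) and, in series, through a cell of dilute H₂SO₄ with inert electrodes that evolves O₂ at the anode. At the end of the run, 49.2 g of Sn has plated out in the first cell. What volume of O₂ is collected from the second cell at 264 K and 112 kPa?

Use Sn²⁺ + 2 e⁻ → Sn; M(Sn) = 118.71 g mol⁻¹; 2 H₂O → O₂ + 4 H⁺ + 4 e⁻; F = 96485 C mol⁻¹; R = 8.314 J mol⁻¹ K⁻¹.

4.06 L

n(Sn) = 49.2 / 118.71 = 0.4145 mol, so n(e⁻) = 2 × 0.4145 = 0.8289 mol.
The cells are in series, so the same 0.8289 mol of electrons passes through the second cell.
2 H₂O → O₂ + 4 H⁺ + 4 e⁻ — 4 mol e⁻ per mol O₂, so n(O₂) = 0.8289/4 = 0.2072 mol.
V = nRT/P = (0.2072 × 8.314 × 264) / (112 × 10³) = 0.00406 m³ = 4.06 L.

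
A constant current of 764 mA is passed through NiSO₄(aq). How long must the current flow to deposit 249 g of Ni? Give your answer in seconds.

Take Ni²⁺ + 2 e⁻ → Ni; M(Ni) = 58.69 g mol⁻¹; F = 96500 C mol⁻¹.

n(Ni) = m/M = 249 / 58.69 = 4.243 mol.
Each Ni atom requires 2 electrons, so n(e⁻) = 2 × 4.243 = 8.485 mol.
Q = n(e⁻)·F = 8.485 × 96500 = 818800 C.
t = Q/I = 818800 / 0.7640 A = 1072000 s.

1.07 × 10⁶ s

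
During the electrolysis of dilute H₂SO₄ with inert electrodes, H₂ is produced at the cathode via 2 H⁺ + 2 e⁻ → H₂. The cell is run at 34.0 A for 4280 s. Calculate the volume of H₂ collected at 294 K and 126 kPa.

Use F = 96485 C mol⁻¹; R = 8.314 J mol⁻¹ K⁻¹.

14.6 L

Q = I·t = 34.00 A × 4280.0 s = 145500 C.
n(e⁻) = Q/F = 145500 / 96485 = 1.508 mol.
2 electrons are transferred per H₂ molecule, so n(H₂) = 1.508 / 2 = 0.7541 mol.
V = nRT/P = (0.7541 × 8.314 × 294) / (126 × 10³ Pa) = 0.0146 m³ = 14.6 L.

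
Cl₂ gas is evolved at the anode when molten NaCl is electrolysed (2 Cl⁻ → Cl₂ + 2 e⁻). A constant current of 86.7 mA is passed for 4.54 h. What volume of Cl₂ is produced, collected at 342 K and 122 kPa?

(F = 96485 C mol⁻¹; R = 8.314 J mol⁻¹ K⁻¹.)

Q = I·t = 0.08670 A × 16344 s = 1417 C.
n(e⁻) = Q/F = 1417 / 96485 = 0.01469 mol.
2 electrons are transferred per Cl₂ molecule, so n(Cl₂) = 0.01469 / 2 = 0.007343 mol.
V = nRT/P = (0.007343 × 8.314 × 342) / (122 × 10³ Pa) = 1.71 × 10⁻⁴ m³ = 0.171 L.

0.171 L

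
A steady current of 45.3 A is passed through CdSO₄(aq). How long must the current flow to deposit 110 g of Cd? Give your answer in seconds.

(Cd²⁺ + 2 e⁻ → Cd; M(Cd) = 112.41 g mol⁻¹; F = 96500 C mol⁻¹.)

n(Cd) = m/M = 110 / 112.41 = 0.9786 mol.
Each Cd atom requires 2 electrons, so n(e⁻) = 2 × 0.9786 = 1.957 mol.
Q = n(e⁻)·F = 1.957 × 96500 = 188900 C.
t = Q/I = 188900 / 45.30 A = 4169 s.

4170 s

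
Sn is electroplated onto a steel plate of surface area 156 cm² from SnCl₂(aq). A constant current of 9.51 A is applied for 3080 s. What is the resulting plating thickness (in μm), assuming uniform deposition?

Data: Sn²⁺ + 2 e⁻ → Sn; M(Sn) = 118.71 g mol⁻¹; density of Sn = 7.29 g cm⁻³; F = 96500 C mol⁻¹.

158 μm

Q = I·t = 9.510 × 3080.0 = 29290 C; n(e⁻) = 0.3035 mol.
n(Sn) = n(e⁻)/2 = 0.1518 mol, so m = 0.1518 × 118.71 = 18.02 g.
Volume = m/ρ = 18.02 / 7.29 = 2.471 cm³.
Thickness = V/A = 2.471 / 156 = 0.0158 cm = 158 μm.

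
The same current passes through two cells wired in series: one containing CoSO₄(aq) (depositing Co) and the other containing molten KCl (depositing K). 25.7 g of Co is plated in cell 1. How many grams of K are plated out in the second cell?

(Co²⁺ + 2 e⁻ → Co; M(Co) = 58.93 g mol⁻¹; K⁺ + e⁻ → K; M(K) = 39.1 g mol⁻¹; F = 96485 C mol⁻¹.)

n(Co) = 25.7 / 58.93 = 0.4361 mol.
Since Co²⁺ + 2 e⁻ → Co, n(e⁻) passed = 2 × 0.4361 = 0.8722 mol.
Cells in series carry the same charge, so the same 0.8722 mol of electrons passes through cell 2.
K⁺ + e⁻ → K, so n(K) = 0.8722 / 1 = 0.8722 mol.
m(K) = 0.8722 × 39.1 = 34.1 g.

34.1 g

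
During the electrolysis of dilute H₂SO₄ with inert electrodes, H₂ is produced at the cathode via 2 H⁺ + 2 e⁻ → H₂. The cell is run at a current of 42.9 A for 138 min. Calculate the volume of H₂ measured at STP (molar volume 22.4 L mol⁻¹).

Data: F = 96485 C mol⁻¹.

41.2 L

Q = I·t = 42.90 A × 8280.0 s = 355200 C.
n(e⁻) = Q/F = 355200 / 96485 = 3.682 mol.
2 electrons are transferred per H₂ molecule, so n(H₂) = 3.682 / 2 = 1.841 mol.
V = n × V_m = 1.841 × 22.4 = 41.2 L.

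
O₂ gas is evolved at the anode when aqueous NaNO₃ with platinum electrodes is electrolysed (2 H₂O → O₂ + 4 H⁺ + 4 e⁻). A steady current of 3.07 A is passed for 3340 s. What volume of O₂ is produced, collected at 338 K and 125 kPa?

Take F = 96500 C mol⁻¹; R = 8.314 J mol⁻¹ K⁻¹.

0.597 L

Q = I·t = 3.070 A × 3340.0 s = 10250 C.
n(e⁻) = Q/F = 10250 / 96500 = 0.1063 mol.
4 electrons are transferred per O₂ molecule, so n(O₂) = 0.1063 / 4 = 0.02656 mol.
V = nRT/P = (0.02656 × 8.314 × 338) / (125 × 10³ Pa) = 5.97 × 10⁻⁴ m³ = 0.597 L.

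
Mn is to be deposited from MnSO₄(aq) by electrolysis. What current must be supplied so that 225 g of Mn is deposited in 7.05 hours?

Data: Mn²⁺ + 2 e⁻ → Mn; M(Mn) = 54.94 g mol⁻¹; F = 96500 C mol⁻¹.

n(Mn) = 225 / 54.94 = 4.095 mol.
n(e⁻) = 2 × 4.095 = 8.191 mol.
Q = n(e⁻)·F = 8.191 × 96500 = 790400 C.
I = Q/t = 790400 / 25380 s = 31.1 A.

31.1 A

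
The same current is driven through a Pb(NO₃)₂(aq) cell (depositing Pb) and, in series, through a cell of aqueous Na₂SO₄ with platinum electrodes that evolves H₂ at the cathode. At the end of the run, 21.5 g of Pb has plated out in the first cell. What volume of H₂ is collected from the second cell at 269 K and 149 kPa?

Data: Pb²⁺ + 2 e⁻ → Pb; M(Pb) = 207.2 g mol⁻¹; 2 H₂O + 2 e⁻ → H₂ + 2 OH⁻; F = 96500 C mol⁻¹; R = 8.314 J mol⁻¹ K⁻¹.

1.56 L

n(Pb) = 21.5 / 207.2 = 0.1038 mol, so n(e⁻) = 2 × 0.1038 = 0.2075 mol.
The cells are in series, so the same 0.2075 mol of electrons passes through the second cell.
2 H₂O + 2 e⁻ → H₂ + 2 OH⁻ — 2 mol e⁻ per mol H₂, so n(H₂) = 0.2075/2 = 0.1038 mol.
V = nRT/P = (0.1038 × 8.314 × 269) / (149 × 10³) = 0.00156 m³ = 1.56 L.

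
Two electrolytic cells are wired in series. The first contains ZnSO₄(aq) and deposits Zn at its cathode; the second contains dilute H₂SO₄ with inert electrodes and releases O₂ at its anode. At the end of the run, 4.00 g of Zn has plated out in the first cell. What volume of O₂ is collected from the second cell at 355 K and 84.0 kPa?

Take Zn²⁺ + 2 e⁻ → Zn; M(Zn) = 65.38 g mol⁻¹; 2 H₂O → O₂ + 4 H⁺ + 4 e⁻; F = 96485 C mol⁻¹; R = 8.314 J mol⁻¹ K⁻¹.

1.07 L

n(Zn) = 4.00 / 65.38 = 0.06118 mol, so n(e⁻) = 2 × 0.06118 = 0.1224 mol.
The cells are in series, so the same 0.1224 mol of electrons passes through the second cell.
2 H₂O → O₂ + 4 H⁺ + 4 e⁻ — 4 mol e⁻ per mol O₂, so n(O₂) = 0.1224/4 = 0.03059 mol.
V = nRT/P = (0.03059 × 8.314 × 355) / (84.0 × 10³) = 0.00107 m³ = 1.07 L.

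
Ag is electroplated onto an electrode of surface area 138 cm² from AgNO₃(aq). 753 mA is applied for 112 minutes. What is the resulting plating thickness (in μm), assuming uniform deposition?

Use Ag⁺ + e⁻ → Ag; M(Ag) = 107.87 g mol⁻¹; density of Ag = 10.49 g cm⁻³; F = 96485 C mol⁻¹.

Q = I·t = 0.7530 × 6720.0 = 5060 C; n(e⁻) = 0.05245 mol.
n(Ag) = n(e⁻)/1 = 0.05245 mol, so m = 0.05245 × 107.87 = 5.657 g.
Volume = m/ρ = 5.657 / 10.49 = 0.5393 cm³.
Thickness = V/A = 0.5393 / 138 = 0.00391 cm = 39.1 μm.

39.1 μm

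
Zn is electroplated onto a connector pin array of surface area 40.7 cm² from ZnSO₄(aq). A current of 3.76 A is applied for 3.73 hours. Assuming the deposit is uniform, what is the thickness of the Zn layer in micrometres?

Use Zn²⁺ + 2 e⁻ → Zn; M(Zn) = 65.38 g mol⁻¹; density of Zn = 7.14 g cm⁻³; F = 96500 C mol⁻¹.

Q = I·t = 3.760 × 13428 = 50490 C; n(e⁻) = 0.5232 mol.
n(Zn) = n(e⁻)/2 = 0.2616 mol, so m = 0.2616 × 65.38 = 17.10 g.
Volume = m/ρ = 17.10 / 7.14 = 2.395 cm³.
Thickness = V/A = 2.395 / 40.7 = 0.0589 cm = 589 μm.

589 μm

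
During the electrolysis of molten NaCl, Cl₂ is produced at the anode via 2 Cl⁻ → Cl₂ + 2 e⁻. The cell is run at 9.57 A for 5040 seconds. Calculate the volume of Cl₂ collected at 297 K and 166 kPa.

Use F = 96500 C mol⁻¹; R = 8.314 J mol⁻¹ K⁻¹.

Q = I·t = 9.570 A × 5040.0 s = 48230 C.
n(e⁻) = Q/F = 48230 / 96500 = 0.4998 mol.
2 electrons are transferred per Cl₂ molecule, so n(Cl₂) = 0.4998 / 2 = 0.2499 mol.
V = nRT/P = (0.2499 × 8.314 × 297) / (166 × 10³ Pa) = 0.00372 m³ = 3.72 L.

3.72 L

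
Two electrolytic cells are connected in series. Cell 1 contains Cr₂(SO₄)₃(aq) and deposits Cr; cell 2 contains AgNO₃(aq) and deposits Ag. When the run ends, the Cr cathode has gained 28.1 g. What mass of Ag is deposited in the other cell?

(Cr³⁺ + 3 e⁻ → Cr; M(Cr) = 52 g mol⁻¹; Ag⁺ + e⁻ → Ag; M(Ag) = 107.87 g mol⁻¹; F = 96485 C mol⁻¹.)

n(Cr) = 28.1 / 52 = 0.5404 mol.
Since Cr³⁺ + 3 e⁻ → Cr, n(e⁻) passed = 3 × 0.5404 = 1.621 mol.
Cells in series carry the same charge, so the same 1.621 mol of electrons passes through cell 2.
Ag⁺ + e⁻ → Ag, so n(Ag) = 1.621 / 1 = 1.621 mol.
m(Ag) = 1.621 × 107.87 = 175 g.

175 g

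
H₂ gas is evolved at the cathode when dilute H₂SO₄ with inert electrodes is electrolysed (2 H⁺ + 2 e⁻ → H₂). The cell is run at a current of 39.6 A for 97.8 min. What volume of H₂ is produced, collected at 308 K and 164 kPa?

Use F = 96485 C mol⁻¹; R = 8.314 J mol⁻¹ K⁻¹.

Q = I·t = 39.60 A × 5868.0 s = 232400 C.
n(e⁻) = Q/F = 232400 / 96485 = 2.408 mol.
2 electrons are transferred per H₂ molecule, so n(H₂) = 2.408 / 2 = 1.204 mol.
V = nRT/P = (1.204 × 8.314 × 308) / (164 × 10³ Pa) = 0.0188 m³ = 18.8 L.

18.8 L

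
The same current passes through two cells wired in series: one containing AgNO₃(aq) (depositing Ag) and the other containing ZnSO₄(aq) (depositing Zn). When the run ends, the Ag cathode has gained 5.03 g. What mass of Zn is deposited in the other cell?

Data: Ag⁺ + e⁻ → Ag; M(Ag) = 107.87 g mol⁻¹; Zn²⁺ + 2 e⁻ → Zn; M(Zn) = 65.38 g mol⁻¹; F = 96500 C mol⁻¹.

1.52 g

n(Ag) = 5.03 / 107.87 = 0.04663 mol.
Since Ag⁺ + e⁻ → Ag, n(e⁻) passed = 1 × 0.04663 = 0.04663 mol.
Cells in series carry the same charge, so the same 0.04663 mol of electrons passes through cell 2.
Zn²⁺ + 2 e⁻ → Zn, so n(Zn) = 0.04663 / 2 = 0.02332 mol.
m(Zn) = 0.02332 × 65.38 = 1.52 g.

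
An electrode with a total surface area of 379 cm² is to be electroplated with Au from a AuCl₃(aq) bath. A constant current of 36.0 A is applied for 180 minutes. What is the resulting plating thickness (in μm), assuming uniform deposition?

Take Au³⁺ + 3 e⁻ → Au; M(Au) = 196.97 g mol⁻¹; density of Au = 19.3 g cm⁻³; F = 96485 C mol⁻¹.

Q = I·t = 36.00 × 10800 = 388800 C; n(e⁻) = 4.030 mol.
n(Au) = n(e⁻)/3 = 1.343 mol, so m = 1.343 × 196.97 = 264.6 g.
Volume = m/ρ = 264.6 / 19.3 = 13.71 cm³.
Thickness = V/A = 13.71 / 379 = 0.0362 cm = 362 μm.

362 μm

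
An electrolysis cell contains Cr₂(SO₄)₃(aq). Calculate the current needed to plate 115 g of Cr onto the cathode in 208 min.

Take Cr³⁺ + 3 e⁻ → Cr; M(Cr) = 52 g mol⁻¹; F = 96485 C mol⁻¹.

n(Cr) = 115 / 52 = 2.212 mol.
n(e⁻) = 3 × 2.212 = 6.635 mol.
Q = n(e⁻)·F = 6.635 × 96485 = 640100 C.
I = Q/t = 640100 / 12480 s = 51.3 A.

51.3 A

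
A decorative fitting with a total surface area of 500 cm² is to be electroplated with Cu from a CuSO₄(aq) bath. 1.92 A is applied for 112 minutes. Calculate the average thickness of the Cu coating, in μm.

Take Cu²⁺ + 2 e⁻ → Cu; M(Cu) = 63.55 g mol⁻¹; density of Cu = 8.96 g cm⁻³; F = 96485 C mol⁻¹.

9.48 μm

Q = I·t = 1.920 × 6720.0 = 12900 C; n(e⁻) = 0.1337 mol.
n(Cu) = n(e⁻)/2 = 0.06686 mol, so m = 0.06686 × 63.55 = 4.249 g.
Volume = m/ρ = 4.249 / 8.96 = 0.4742 cm³.
Thickness = V/A = 0.4742 / 500 = 9.48 × 10⁻⁴ cm = 9.48 μm.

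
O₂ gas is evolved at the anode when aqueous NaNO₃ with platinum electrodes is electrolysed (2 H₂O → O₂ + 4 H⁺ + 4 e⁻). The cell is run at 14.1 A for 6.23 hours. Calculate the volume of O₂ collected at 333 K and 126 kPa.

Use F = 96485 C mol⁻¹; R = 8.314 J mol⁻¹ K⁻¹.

Q = I·t = 14.10 A × 22428 s = 316200 C.
n(e⁻) = Q/F = 316200 / 96485 = 3.278 mol.
4 electrons are transferred per O₂ molecule, so n(O₂) = 3.278 / 4 = 0.8194 mol.
V = nRT/P = (0.8194 × 8.314 × 333) / (126 × 10³ Pa) = 0.0180 m³ = 18.0 L.

18.0 L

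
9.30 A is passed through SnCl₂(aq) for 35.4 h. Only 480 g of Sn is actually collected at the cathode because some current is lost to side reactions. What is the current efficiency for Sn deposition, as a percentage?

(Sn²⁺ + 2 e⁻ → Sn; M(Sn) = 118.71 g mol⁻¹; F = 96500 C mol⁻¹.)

65.8 %

Q = I·t = 9.300 × 127440 = 1185000 C; n(e⁻) = 1185000/96500 = 12.28 mol.
Theoretical n(Sn) = n(e⁻)/2 = 6.141 mol, i.e. m_theo = 6.141 × 118.71 = 729.0 g.
Efficiency = m_actual / m_theo = 480 / 729.0 = 65.8 %.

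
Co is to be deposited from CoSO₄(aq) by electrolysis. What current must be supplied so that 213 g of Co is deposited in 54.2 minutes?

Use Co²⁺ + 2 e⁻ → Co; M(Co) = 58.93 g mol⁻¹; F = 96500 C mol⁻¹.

215 A

n(Co) = 213 / 58.93 = 3.614 mol.
n(e⁻) = 2 × 3.614 = 7.229 mol.
Q = n(e⁻)·F = 7.229 × 96500 = 697600 C.
I = Q/t = 697600 / 3252.0 s = 215 A.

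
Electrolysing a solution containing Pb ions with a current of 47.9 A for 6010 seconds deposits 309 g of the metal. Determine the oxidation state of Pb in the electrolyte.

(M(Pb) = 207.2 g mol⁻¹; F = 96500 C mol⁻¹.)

Q = I·t = 47.90 A × 6010.0 s = 287900 C, so n(e⁻) = 287900/96500 = 2.983 mol.
n(Pb) deposited = 309 / 207.2 = 1.491 mol.
Electrons per atom = n(e⁻)/n(Pb) = 2.983 / 1.491 = 2.00 ≈ 2, so the ion is Pb²⁺.

+2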